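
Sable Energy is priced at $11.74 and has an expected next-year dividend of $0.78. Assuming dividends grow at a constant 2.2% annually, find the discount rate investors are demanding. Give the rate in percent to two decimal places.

Rearranging the constant-growth DDM: r = D₁/P₀ + g.
r = 0.7800 / 11.74 + 0.022 = 0.06644 + 0.022 = 0.08844

8.84%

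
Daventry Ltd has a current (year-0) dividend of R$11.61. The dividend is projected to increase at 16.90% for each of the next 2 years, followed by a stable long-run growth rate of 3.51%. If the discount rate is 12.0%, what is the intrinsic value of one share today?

R$178.97

Two-stage DDM. Project D₁…D_2 at 0.169, terminal growth 0.0351, discount at r = 0.12.
D_1 = 13.5721
D_2 = 15.8658
Terminal value at t=2: TV = D_3/(r−g) = 16.4227/(0.12−0.0351) = 193.4354
P₀ = 13.5721/(1+0.12)^1 + 15.8658/(1+0.12)^2 + 193.4354/(1+0.12)^2 = 178.9715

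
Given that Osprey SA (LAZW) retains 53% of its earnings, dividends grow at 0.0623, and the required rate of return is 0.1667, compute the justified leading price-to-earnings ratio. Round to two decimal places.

4.50

Payout ratio b = 1 − 0.53 = 0.47.
Justified leading P/E = b/(r−g) = 0.47/(0.1667−0.0623) = 4.5019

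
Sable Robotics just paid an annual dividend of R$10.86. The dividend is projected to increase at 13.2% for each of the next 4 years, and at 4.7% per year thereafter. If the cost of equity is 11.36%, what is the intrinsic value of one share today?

R$227.56

Two-stage DDM. Project D₁…D_4 at 0.132, terminal growth 0.047, discount at r = 0.1136.
D_1 = 12.2935
D_2 = 13.9163
D_3 = 15.7532
D_4 = 17.8326
Terminal value at t=4: TV = D_5/(r−g) = 18.6708/(0.1136−0.047) = 280.3419
P₀ = 12.2935/(1+0.1136)^1 + 13.9163/(1+0.1136)^2 + 15.7532/(1+0.1136)^3 + 17.8326/(1+0.1136)^4 + 280.3419/(1+0.1136)^4 = 227.5578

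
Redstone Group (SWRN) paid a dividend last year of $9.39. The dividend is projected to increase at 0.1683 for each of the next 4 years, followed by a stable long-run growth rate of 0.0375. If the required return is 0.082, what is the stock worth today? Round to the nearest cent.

Two-stage DDM. Project D₁…D_4 at 0.1683, terminal growth 0.0375, discount at r = 0.082.
D_1 = 10.9703
D_2 = 12.8166
D_3 = 14.9737
D_4 = 17.4938
Terminal value at t=4: TV = D_5/(r−g) = 18.1498/(0.082−0.0375) = 407.8601
P₀ = 10.9703/(1+0.082)^1 + 12.8166/(1+0.082)^2 + 14.9737/(1+0.082)^3 + 17.4938/(1+0.082)^4 + 407.8601/(1+0.082)^4 = 343.2499

$343.25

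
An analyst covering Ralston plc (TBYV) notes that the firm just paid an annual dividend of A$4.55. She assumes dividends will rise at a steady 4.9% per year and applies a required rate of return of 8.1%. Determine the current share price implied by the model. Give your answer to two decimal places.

A$149.15

Gordon growth model: P₀ = D₁/(r − g). D₁ = 4.55 × (1 + 0.049) = 4.7729.
P₀ = 4.7729 / (0.081 − 0.049) = 4.7729 / 0.032 = 149.1547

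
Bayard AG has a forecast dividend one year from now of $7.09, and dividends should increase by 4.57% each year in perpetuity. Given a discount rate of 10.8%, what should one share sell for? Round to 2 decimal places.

Gordon growth model: P₀ = D₁/(r − g), with D₁ = 7.09 given directly.
P₀ = 7.0900 / (0.108 − 0.0457) = 7.0900 / 0.0623 = 113.8042

$113.80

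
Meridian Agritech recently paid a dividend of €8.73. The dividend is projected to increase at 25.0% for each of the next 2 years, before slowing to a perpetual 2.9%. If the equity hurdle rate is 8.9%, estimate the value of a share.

Two-stage DDM. Project D₁…D_2 at 0.25, terminal growth 0.029, discount at r = 0.089.
D_1 = 10.9125
D_2 = 13.6406
Terminal value at t=2: TV = D_3/(r−g) = 14.0362/(0.089−0.029) = 233.9367
P₀ = 10.9125/(1+0.089)^1 + 13.6406/(1+0.089)^2 + 233.9367/(1+0.089)^2 = 218.7844

€218.78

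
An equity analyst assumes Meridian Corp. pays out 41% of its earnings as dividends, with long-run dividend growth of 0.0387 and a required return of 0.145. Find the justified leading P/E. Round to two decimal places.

Justified leading P/E = b/(r−g) = 0.41/(0.145−0.0387) = 3.8570

3.86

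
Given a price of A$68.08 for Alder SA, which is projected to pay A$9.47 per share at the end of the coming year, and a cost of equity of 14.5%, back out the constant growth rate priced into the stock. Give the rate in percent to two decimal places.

0.59%

From P₀ = D₁/(r − g), the implied growth is g = r − D₁/P₀.
g = 0.145 − 9.47/68.08 = 0.145 − 0.13910 = 0.00590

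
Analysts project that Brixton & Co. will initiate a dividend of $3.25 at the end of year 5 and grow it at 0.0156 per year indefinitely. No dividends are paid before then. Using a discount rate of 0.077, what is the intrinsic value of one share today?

$39.34

Deferred-dividend DDM. At t=4 the remaining stream is a growing perpetuity with first payment D_5 = 3.25.
V_4 = D_5/(r−g) = 3.25/(0.077−0.0156) = 52.9316
P₀ = V_4/(1+r)^4 = 52.9316/(1+0.077)^4 = 39.3416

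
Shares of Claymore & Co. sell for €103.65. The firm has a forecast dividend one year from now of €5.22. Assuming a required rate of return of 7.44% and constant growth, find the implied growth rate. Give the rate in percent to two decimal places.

2.40%

From P₀ = D₁/(r − g), the implied growth is g = r − D₁/P₀.
g = 0.0744 − 5.22/103.65 = 0.0744 − 0.05036 = 0.02404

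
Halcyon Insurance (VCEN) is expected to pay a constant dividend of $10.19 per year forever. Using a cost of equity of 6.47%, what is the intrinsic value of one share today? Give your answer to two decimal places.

$157.50

Zero-growth DDM (perpetuity): P₀ = D/r = 10.19 / 0.0647 = 157.4961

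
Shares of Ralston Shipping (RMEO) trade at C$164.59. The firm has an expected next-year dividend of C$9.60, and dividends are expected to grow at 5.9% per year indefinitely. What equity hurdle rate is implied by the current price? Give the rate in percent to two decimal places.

11.73%

Rearranging the constant-growth DDM: r = D₁/P₀ + g.
r = 9.6000 / 164.59 + 0.059 = 0.05833 + 0.059 = 0.11733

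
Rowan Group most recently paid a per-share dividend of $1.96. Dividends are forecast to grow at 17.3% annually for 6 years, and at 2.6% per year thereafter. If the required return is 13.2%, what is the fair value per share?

Two-stage DDM. Project D₁…D_6 at 0.173, terminal growth 0.026, discount at r = 0.132.
D_1 = 2.2991
D_2 = 2.6968
D_3 = 3.1634
D_4 = 3.7106
D_5 = 4.3526
D_6 = 5.1056
Terminal value at t=6: TV = D_7/(r−g) = 5.2383/(0.132−0.026) = 49.4181
P₀ = 2.2991/(1+0.132)^1 + 2.6968/(1+0.132)^2 + 3.1634/(1+0.132)^3 + 3.7106/(1+0.132)^4 + 4.3526/(1+0.132)^5 + 5.1056/(1+0.132)^6 + 49.4181/(1+0.132)^6 = 36.8300

$36.83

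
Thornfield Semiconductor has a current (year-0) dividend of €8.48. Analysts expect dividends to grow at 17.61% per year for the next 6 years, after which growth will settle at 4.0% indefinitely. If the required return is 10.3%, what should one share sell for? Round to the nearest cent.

Two-stage DDM. Project D₁…D_6 at 0.1761, terminal growth 0.04, discount at r = 0.103.
D_1 = 9.9733
D_2 = 11.7296
D_3 = 13.7952
D_4 = 16.2246
D_5 = 19.0817
D_6 = 22.4420
Terminal value at t=6: TV = D_7/(r−g) = 23.3397/(0.103−0.04) = 370.4709
P₀ = 9.9733/(1+0.103)^1 + 11.7296/(1+0.103)^2 + 13.7952/(1+0.103)^3 + 16.2246/(1+0.103)^4 + 19.0817/(1+0.103)^5 + 22.4420/(1+0.103)^6 + 370.4709/(1+0.103)^6 = 269.8072

€269.81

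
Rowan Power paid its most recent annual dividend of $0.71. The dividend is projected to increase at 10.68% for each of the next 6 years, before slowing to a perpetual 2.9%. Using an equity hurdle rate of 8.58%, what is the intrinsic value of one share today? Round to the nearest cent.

Two-stage DDM. Project D₁…D_6 at 0.1068, terminal growth 0.029, discount at r = 0.0858.
D_1 = 0.7858
D_2 = 0.8698
D_3 = 0.9626
D_4 = 1.0655
D_5 = 1.1792
D_6 = 1.3052
Terminal value at t=6: TV = D_7/(r−g) = 1.3430/(0.0858−0.029) = 23.6451
P₀ = 0.7858/(1+0.0858)^1 + 0.8698/(1+0.0858)^2 + 0.9626/(1+0.0858)^3 + 1.0655/(1+0.0858)^4 + 1.1792/(1+0.0858)^5 + 1.3052/(1+0.0858)^6 + 23.6451/(1+0.0858)^6 = 18.9870

$18.99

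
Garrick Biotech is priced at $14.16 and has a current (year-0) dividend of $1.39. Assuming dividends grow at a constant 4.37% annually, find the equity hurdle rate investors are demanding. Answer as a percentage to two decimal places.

14.62%

Rearranging the constant-growth DDM: r = D₁/P₀ + g.
D₁ = 1.39 × (1 + 0.0437) = 1.4507.
r = 1.4507 / 14.16 + 0.0437 = 0.10245 + 0.0437 = 0.14615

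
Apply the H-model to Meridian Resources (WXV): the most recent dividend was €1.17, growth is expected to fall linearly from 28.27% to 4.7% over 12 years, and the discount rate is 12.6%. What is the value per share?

€36.45

H-model: P₀ = D₀[(1+g_L) + H(g_S−g_L)]/(r−g_L), with H = 12/2 = 6.
P₀ = 1.17 × [(1+0.047) + 6×(0.2827−0.047)] / (0.126−0.047)
   = 1.17 × 2.4612 / 0.079 = 36.4507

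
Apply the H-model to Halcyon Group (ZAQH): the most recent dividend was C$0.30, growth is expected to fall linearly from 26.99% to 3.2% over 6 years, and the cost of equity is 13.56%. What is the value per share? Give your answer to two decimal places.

H-model: P₀ = D₀[(1+g_L) + H(g_S−g_L)]/(r−g_L), with H = 6/2 = 3.
P₀ = 0.30 × [(1+0.032) + 3×(0.2699−0.032)] / (0.1356−0.032)
   = 0.30 × 1.7457 / 0.1036 = 5.0551

C$5.06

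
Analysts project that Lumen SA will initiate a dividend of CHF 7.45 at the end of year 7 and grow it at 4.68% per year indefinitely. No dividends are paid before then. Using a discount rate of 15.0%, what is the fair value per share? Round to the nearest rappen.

Deferred-dividend DDM. At t=6 the remaining stream is a growing perpetuity with first payment D_7 = 7.45.
V_6 = D_7/(r−g) = 7.45/(0.15−0.0468) = 72.1899
P₀ = V_6/(1+r)^6 = 72.1899/(1+0.15)^6 = 31.2097

CHF 31.21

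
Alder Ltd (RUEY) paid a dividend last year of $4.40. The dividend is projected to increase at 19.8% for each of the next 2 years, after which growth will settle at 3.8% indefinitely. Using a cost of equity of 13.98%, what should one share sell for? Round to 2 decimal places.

$59.05

Two-stage DDM. Project D₁…D_2 at 0.198, terminal growth 0.038, discount at r = 0.1398.
D_1 = 5.2712
D_2 = 6.3149
Terminal value at t=2: TV = D_3/(r−g) = 6.5549/(0.1398−0.038) = 64.3896
P₀ = 5.2712/(1+0.1398)^1 + 6.3149/(1+0.1398)^2 + 64.3896/(1+0.1398)^2 = 59.0486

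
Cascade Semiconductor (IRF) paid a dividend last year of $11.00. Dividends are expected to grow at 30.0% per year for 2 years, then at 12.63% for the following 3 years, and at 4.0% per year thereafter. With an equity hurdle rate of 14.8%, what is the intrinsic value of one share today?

Three-stage DDM. Project D₁…D_5; terminal Gordon value at t=5 with g = 0.04; discount at r = 0.148.
D_1 = 14.3000
D_2 = 18.5900
D_3 = 20.9379
D_4 = 23.5824
D_5 = 26.5608
TV_5 = 27.6233/(0.148−0.04) = 255.7710
P₀ = Σ Dₜ/(1+r)ᵗ + TV_5/(1+r)^5 = 195.5746

$195.57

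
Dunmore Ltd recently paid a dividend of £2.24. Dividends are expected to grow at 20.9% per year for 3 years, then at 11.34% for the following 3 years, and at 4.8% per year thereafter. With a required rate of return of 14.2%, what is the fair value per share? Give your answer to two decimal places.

Three-stage DDM. Project D₁…D_6; terminal Gordon value at t=6 with g = 0.048; discount at r = 0.142.
D_1 = 2.7082
D_2 = 3.2742
D_3 = 3.9585
D_4 = 4.4074
D_5 = 4.9072
D_6 = 5.4636
TV_6 = 5.7259/(0.142−0.048) = 60.9136
P₀ = Σ Dₜ/(1+r)ᵗ + TV_6/(1+r)^6 = 42.5816

£42.58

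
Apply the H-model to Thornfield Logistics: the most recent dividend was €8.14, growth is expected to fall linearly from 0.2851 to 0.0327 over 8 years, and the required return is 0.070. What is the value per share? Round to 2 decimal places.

H-model: P₀ = D₀[(1+g_L) + H(g_S−g_L)]/(r−g_L), with H = 8/2 = 4.
P₀ = 8.14 × [(1+0.0327) + 4×(0.2851−0.0327)] / (0.07−0.0327)
   = 8.14 × 2.0423 / 0.0373 = 445.6923

€445.69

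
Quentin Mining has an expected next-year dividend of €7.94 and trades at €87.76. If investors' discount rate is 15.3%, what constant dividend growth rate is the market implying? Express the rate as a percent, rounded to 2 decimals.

6.25%

From P₀ = D₁/(r − g), the implied growth is g = r − D₁/P₀.
g = 0.153 − 7.94/87.76 = 0.153 − 0.09047 = 0.06253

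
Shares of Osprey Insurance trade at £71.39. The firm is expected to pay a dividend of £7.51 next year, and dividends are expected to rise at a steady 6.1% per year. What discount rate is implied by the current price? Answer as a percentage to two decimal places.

Rearranging the constant-growth DDM: r = D₁/P₀ + g.
r = 7.5100 / 71.39 + 0.061 = 0.10520 + 0.061 = 0.16620

16.62%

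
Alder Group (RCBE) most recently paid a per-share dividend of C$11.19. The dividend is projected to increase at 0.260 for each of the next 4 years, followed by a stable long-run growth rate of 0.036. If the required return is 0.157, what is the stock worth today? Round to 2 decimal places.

Two-stage DDM. Project D₁…D_4 at 0.26, terminal growth 0.036, discount at r = 0.157.
D_1 = 14.0994
D_2 = 17.7652
D_3 = 22.3842
D_4 = 28.2041
Terminal value at t=4: TV = D_5/(r−g) = 29.2194/(0.157−0.036) = 241.4830
P₀ = 14.0994/(1+0.157)^1 + 17.7652/(1+0.157)^2 + 22.3842/(1+0.157)^3 + 28.2041/(1+0.157)^4 + 241.4830/(1+0.157)^4 = 190.4063

C$190.41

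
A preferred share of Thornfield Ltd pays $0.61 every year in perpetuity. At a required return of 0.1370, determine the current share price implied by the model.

$4.45

Zero-growth DDM (perpetuity): P₀ = D/r = 0.61 / 0.137 = 4.4526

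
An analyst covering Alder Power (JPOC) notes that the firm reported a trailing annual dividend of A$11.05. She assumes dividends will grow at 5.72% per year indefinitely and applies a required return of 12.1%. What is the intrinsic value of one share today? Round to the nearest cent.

A$183.10

Gordon growth model: P₀ = D₁/(r − g). D₁ = 11.05 × (1 + 0.0572) = 11.6821.
P₀ = 11.6821 / (0.121 − 0.0572) = 11.6821 / 0.0638 = 183.1044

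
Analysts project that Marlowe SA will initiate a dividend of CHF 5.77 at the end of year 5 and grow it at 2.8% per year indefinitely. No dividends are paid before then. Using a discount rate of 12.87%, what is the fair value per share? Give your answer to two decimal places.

CHF 35.30

Deferred-dividend DDM. At t=4 the remaining stream is a growing perpetuity with first payment D_5 = 5.77.
V_4 = D_5/(r−g) = 5.77/(0.1287−0.028) = 57.2989
P₀ = V_4/(1+r)^4 = 57.2989/(1+0.1287)^4 = 35.3047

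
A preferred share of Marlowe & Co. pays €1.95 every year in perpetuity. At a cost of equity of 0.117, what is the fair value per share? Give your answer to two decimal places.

€16.67

Zero-growth DDM (perpetuity): P₀ = D/r = 1.95 / 0.117 = 16.6667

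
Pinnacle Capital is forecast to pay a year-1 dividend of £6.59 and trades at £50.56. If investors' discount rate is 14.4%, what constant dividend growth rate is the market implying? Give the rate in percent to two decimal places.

1.37%

From P₀ = D₁/(r − g), the implied growth is g = r − D₁/P₀.
g = 0.144 − 6.59/50.56 = 0.144 − 0.13034 = 0.01366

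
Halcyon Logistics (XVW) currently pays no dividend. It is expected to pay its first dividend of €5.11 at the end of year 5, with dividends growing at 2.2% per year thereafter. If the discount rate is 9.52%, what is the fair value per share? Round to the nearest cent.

€48.52

Deferred-dividend DDM. At t=4 the remaining stream is a growing perpetuity with first payment D_5 = 5.11.
V_4 = D_5/(r−g) = 5.11/(0.0952−0.022) = 69.8087
P₀ = V_4/(1+r)^4 = 69.8087/(1+0.0952)^4 = 48.5217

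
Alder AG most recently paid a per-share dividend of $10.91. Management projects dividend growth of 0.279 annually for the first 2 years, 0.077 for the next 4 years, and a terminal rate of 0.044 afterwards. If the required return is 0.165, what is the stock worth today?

$151.38

Three-stage DDM. Project D₁…D_6; terminal Gordon value at t=6 with g = 0.044; discount at r = 0.165.
D_1 = 13.9539
D_2 = 17.8470
D_3 = 19.2212
D_4 = 20.7013
D_5 = 22.2953
D_6 = 24.0120
TV_6 = 25.0685/(0.165−0.044) = 207.1781
P₀ = Σ Dₜ/(1+r)ᵗ + TV_6/(1+r)^6 = 151.3837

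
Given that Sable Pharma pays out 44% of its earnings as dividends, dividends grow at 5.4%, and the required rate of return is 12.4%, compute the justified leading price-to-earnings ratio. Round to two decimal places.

Justified leading P/E = b/(r−g) = 0.44/(0.124−0.054) = 6.2857

6.29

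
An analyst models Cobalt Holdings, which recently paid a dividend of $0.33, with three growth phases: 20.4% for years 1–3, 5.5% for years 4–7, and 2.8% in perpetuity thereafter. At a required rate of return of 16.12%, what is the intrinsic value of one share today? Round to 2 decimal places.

Three-stage DDM. Project D₁…D_7; terminal Gordon value at t=7 with g = 0.028; discount at r = 0.1612.
D_1 = 0.3973
D_2 = 0.4784
D_3 = 0.5760
D_4 = 0.6076
D_5 = 0.6411
D_6 = 0.6763
D_7 = 0.7135
TV_7 = 0.7335/(0.1612−0.028) = 5.5067
P₀ = Σ Dₜ/(1+r)ᵗ + TV_7/(1+r)^7 = 4.1635

$4.16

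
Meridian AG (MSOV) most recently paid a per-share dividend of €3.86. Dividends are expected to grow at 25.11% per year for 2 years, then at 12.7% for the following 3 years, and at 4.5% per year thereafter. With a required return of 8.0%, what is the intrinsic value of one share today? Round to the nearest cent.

€202.32

Three-stage DDM. Project D₁…D_5; terminal Gordon value at t=5 with g = 0.045; discount at r = 0.08.
D_1 = 4.8292
D_2 = 6.0419
D_3 = 6.8092
D_4 = 7.6740
D_5 = 8.6485
TV_5 = 9.0377/(0.08−0.045) = 258.2209
P₀ = Σ Dₜ/(1+r)ᵗ + TV_5/(1+r)^5 = 202.3242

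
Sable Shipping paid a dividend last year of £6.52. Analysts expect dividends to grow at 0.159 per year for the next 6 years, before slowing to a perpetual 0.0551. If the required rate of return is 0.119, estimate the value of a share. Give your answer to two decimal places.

£177.23

Two-stage DDM. Project D₁…D_6 at 0.159, terminal growth 0.0551, discount at r = 0.119.
D_1 = 7.5567
D_2 = 8.7582
D_3 = 10.1507
D_4 = 11.7647
D_5 = 13.6353
D_6 = 15.8033
Terminal value at t=6: TV = D_7/(r−g) = 16.6741/(0.119−0.0551) = 260.9402
P₀ = 7.5567/(1+0.119)^1 + 8.7582/(1+0.119)^2 + 10.1507/(1+0.119)^3 + 11.7647/(1+0.119)^4 + 13.6353/(1+0.119)^5 + 15.8033/(1+0.119)^6 + 260.9402/(1+0.119)^6 = 177.2275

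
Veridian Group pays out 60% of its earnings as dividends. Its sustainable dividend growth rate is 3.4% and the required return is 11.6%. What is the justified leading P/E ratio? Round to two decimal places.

Justified leading P/E = b/(r−g) = 0.60/(0.116−0.034) = 7.3171

7.32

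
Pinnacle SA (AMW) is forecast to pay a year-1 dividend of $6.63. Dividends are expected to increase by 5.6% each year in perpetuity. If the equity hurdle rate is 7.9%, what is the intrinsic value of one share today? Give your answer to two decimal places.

Gordon growth model: P₀ = D₁/(r − g), with D₁ = 6.63 given directly.
P₀ = 6.6300 / (0.079 − 0.056) = 6.6300 / 0.023 = 288.2609

$288.26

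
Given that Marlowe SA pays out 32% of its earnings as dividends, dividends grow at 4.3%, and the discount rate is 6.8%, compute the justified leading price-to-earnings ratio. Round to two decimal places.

Justified leading P/E = b/(r−g) = 0.32/(0.068−0.043) = 12.8000

12.80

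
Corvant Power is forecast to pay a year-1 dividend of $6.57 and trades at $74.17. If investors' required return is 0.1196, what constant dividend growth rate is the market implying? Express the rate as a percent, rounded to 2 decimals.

3.10%

From P₀ = D₁/(r − g), the implied growth is g = r − D₁/P₀.
g = 0.1196 − 6.57/74.17 = 0.1196 − 0.08858 = 0.03102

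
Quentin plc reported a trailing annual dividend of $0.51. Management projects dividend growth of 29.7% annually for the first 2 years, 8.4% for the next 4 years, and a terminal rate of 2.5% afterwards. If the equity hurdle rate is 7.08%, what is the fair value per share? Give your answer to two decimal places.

$22.04

Three-stage DDM. Project D₁…D_6; terminal Gordon value at t=6 with g = 0.025; discount at r = 0.0708.
D_1 = 0.6615
D_2 = 0.8579
D_3 = 0.9300
D_4 = 1.0081
D_5 = 1.0928
D_6 = 1.1846
TV_6 = 1.2142/(0.0708−0.025) = 26.5110
P₀ = Σ Dₜ/(1+r)ᵗ + TV_6/(1+r)^6 = 22.0386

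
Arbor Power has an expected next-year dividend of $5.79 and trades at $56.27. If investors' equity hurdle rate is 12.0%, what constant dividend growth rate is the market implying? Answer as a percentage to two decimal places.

1.71%

From P₀ = D₁/(r − g), the implied growth is g = r − D₁/P₀.
g = 0.12 − 5.79/56.27 = 0.12 − 0.10290 = 0.01710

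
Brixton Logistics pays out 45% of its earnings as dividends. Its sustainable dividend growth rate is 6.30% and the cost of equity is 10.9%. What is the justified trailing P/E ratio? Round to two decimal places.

Justified trailing P/E = b(1+g)/(r−g) = 0.45×(1+0.063)/(0.109−0.063) = 10.3989

10.40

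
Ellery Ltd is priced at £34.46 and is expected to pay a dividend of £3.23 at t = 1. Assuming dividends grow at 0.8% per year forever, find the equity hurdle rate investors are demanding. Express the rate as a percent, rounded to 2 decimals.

10.17%

Rearranging the constant-growth DDM: r = D₁/P₀ + g.
r = 3.2300 / 34.46 + 0.008 = 0.09373 + 0.008 = 0.10173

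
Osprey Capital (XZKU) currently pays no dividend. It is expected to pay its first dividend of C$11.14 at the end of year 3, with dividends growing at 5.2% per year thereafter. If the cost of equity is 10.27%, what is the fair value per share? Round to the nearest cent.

Deferred-dividend DDM. At t=2 the remaining stream is a growing perpetuity with first payment D_3 = 11.14.
V_2 = D_3/(r−g) = 11.14/(0.1027−0.052) = 219.7239
P₀ = V_2/(1+r)^2 = 219.7239/(1+0.1027)^2 = 180.7018

C$180.70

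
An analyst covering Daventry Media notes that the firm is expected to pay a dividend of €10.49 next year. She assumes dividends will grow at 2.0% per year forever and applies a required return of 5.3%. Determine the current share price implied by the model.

Gordon growth model: P₀ = D₁/(r − g), with D₁ = 10.49 given directly.
P₀ = 10.4900 / (0.053 − 0.02) = 10.4900 / 0.033 = 317.8788

€317.88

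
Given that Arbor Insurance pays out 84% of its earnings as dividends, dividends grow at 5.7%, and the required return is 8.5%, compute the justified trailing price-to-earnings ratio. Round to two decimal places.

Justified trailing P/E = b(1+g)/(r−g) = 0.84×(1+0.057)/(0.085−0.057) = 31.7100

31.71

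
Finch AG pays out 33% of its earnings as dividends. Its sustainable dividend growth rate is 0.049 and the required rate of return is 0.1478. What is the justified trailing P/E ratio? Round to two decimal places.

3.50

Justified trailing P/E = b(1+g)/(r−g) = 0.33×(1+0.049)/(0.1478−0.049) = 3.5037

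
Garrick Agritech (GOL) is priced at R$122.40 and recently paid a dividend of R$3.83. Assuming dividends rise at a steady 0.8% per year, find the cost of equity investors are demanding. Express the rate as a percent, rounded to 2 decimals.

Rearranging the constant-growth DDM: r = D₁/P₀ + g.
D₁ = 3.83 × (1 + 0.008) = 3.8606.
r = 3.8606 / 122.40 + 0.008 = 0.03154 + 0.008 = 0.03954

3.95%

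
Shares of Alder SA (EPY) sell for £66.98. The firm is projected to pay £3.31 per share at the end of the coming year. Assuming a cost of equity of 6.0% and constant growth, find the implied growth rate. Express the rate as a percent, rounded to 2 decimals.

1.06%

From P₀ = D₁/(r − g), the implied growth is g = r − D₁/P₀.
g = 0.06 − 3.31/66.98 = 0.06 − 0.04942 = 0.01058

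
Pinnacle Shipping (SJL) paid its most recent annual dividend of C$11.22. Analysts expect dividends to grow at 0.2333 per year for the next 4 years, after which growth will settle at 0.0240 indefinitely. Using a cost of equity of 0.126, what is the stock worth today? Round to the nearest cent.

Two-stage DDM. Project D₁…D_4 at 0.2333, terminal growth 0.024, discount at r = 0.126.
D_1 = 13.8376
D_2 = 17.0659
D_3 = 21.0474
D_4 = 25.9578
Terminal value at t=4: TV = D_5/(r−g) = 26.5808/(0.126−0.024) = 260.5959
P₀ = 13.8376/(1+0.126)^1 + 17.0659/(1+0.126)^2 + 21.0474/(1+0.126)^3 + 25.9578/(1+0.126)^4 + 260.5959/(1+0.126)^4 = 218.7518

C$218.75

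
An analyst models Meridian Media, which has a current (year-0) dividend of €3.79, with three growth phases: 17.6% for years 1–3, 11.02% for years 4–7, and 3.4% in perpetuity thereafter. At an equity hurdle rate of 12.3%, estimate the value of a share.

Three-stage DDM. Project D₁…D_7; terminal Gordon value at t=7 with g = 0.034; discount at r = 0.123.
D_1 = 4.4570
D_2 = 5.2415
D_3 = 6.1640
D_4 = 6.8432
D_5 = 7.5974
D_6 = 8.4346
D_7 = 9.3641
TV_7 = 9.6825/(0.123−0.034) = 108.7919
P₀ = Σ Dₜ/(1+r)ᵗ + TV_7/(1+r)^7 = 77.6953

€77.70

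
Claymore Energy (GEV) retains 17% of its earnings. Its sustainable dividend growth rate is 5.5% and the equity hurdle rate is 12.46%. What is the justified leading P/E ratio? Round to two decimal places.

11.93

Payout ratio b = 1 − 0.17 = 0.83.
Justified leading P/E = b/(r−g) = 0.83/(0.1246−0.055) = 11.9253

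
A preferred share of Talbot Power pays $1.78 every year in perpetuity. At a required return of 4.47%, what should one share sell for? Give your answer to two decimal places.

$39.82

Zero-growth DDM (perpetuity): P₀ = D/r = 1.78 / 0.0447 = 39.8210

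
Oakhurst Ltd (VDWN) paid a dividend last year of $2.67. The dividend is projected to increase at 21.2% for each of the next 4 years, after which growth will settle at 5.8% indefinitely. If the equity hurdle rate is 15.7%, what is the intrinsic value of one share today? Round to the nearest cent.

Two-stage DDM. Project D₁…D_4 at 0.212, terminal growth 0.058, discount at r = 0.157.
D_1 = 3.2360
D_2 = 3.9221
D_3 = 4.7536
D_4 = 5.7613
Terminal value at t=4: TV = D_5/(r−g) = 6.0955/(0.157−0.058) = 61.5704
P₀ = 3.2360/(1+0.157)^1 + 3.9221/(1+0.157)^2 + 4.7536/(1+0.157)^3 + 5.7613/(1+0.157)^4 + 61.5704/(1+0.157)^4 = 46.3699

$46.37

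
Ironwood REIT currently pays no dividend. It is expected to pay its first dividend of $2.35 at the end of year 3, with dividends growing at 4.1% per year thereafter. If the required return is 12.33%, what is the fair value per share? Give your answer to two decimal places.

$22.63

Deferred-dividend DDM. At t=2 the remaining stream is a growing perpetuity with first payment D_3 = 2.35.
V_2 = D_3/(r−g) = 2.35/(0.1233−0.041) = 28.5541
P₀ = V_2/(1+r)^2 = 28.5541/(1+0.1233)^2 = 22.6296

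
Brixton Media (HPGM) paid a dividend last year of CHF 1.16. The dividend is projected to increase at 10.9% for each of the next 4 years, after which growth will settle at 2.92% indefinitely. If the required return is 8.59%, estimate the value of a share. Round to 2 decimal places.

Two-stage DDM. Project D₁…D_4 at 0.109, terminal growth 0.0292, discount at r = 0.0859.
D_1 = 1.2864
D_2 = 1.4267
D_3 = 1.5822
D_4 = 1.7546
Terminal value at t=4: TV = D_5/(r−g) = 1.8059/(0.0859−0.0292) = 31.8494
P₀ = 1.2864/(1+0.0859)^1 + 1.4267/(1+0.0859)^2 + 1.5822/(1+0.0859)^3 + 1.7546/(1+0.0859)^4 + 31.8494/(1+0.0859)^4 = 27.7977

CHF 27.80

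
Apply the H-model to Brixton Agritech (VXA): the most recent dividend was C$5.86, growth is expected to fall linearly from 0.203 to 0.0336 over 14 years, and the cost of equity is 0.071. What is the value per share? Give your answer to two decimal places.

H-model: P₀ = D₀[(1+g_L) + H(g_S−g_L)]/(r−g_L), with H = 14/2 = 7.
P₀ = 5.86 × [(1+0.0336) + 7×(0.203−0.0336)] / (0.071−0.0336)
   = 5.86 × 2.2194 / 0.0374 = 347.7456

C$347.75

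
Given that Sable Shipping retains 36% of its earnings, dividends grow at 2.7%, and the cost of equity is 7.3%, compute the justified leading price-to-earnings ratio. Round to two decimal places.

Payout ratio b = 1 − 0.36 = 0.64.
Justified leading P/E = b/(r−g) = 0.64/(0.073−0.027) = 13.9130

13.91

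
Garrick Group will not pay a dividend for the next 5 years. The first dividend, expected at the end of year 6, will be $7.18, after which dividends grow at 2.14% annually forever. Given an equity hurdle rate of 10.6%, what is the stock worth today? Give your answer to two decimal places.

Deferred-dividend DDM. At t=5 the remaining stream is a growing perpetuity with first payment D_6 = 7.18.
V_5 = D_6/(r−g) = 7.18/(0.106−0.0214) = 84.8700
P₀ = V_5/(1+r)^5 = 84.8700/(1+0.106)^5 = 51.2836

$51.28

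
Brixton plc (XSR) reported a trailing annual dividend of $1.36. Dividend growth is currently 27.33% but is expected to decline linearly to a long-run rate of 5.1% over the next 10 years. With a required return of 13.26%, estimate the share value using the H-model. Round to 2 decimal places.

H-model: P₀ = D₀[(1+g_L) + H(g_S−g_L)]/(r−g_L), with H = 10/2 = 5.
P₀ = 1.36 × [(1+0.051) + 5×(0.2733−0.051)] / (0.1326−0.051)
   = 1.36 × 2.1625 / 0.0816 = 36.0417

$36.04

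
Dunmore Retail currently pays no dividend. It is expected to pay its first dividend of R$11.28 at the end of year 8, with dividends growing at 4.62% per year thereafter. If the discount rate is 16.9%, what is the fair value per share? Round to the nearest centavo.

R$30.79

Deferred-dividend DDM. At t=7 the remaining stream is a growing perpetuity with first payment D_8 = 11.28.
V_7 = D_8/(r−g) = 11.28/(0.169−0.0462) = 91.8567
P₀ = V_7/(1+r)^7 = 91.8567/(1+0.169)^7 = 30.7900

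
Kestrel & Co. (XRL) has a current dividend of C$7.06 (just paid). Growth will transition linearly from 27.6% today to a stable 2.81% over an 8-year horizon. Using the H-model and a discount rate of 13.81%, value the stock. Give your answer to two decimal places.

C$129.63

H-model: P₀ = D₀[(1+g_L) + H(g_S−g_L)]/(r−g_L), with H = 8/2 = 4.
P₀ = 7.06 × [(1+0.0281) + 4×(0.276−0.0281)] / (0.1381−0.0281)
   = 7.06 × 2.0197 / 0.11 = 129.6280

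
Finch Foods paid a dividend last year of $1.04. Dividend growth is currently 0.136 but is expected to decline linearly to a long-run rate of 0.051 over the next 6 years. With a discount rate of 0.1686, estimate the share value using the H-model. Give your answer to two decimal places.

$11.55

H-model: P₀ = D₀[(1+g_L) + H(g_S−g_L)]/(r−g_L), with H = 6/2 = 3.
P₀ = 1.04 × [(1+0.051) + 3×(0.136−0.051)] / (0.1686−0.051)
   = 1.04 × 1.3060 / 0.1176 = 11.5497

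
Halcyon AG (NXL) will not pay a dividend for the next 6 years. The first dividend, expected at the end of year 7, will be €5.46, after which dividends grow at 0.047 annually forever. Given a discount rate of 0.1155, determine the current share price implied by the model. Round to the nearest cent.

Deferred-dividend DDM. At t=6 the remaining stream is a growing perpetuity with first payment D_7 = 5.46.
V_6 = D_7/(r−g) = 5.46/(0.1155−0.047) = 79.7080
P₀ = V_6/(1+r)^6 = 79.7080/(1+0.1155)^6 = 41.3699

€41.37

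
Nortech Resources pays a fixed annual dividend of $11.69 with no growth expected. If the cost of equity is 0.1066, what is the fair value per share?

$109.66

Zero-growth DDM (perpetuity): P₀ = D/r = 11.69 / 0.1066 = 109.6623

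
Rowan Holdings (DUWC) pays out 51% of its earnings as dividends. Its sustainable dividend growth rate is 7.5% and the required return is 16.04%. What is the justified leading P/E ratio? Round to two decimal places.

Justified leading P/E = b/(r−g) = 0.51/(0.1604−0.075) = 5.9719

5.97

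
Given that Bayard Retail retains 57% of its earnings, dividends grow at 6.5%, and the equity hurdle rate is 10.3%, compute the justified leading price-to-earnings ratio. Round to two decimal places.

11.32

Payout ratio b = 1 − 0.57 = 0.43.
Justified leading P/E = b/(r−g) = 0.43/(0.103−0.065) = 11.3158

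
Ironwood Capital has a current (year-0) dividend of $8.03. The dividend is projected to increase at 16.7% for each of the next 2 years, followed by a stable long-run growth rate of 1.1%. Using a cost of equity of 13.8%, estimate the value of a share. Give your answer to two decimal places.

$83.90

Two-stage DDM. Project D₁…D_2 at 0.167, terminal growth 0.011, discount at r = 0.138.
D_1 = 9.3710
D_2 = 10.9360
Terminal value at t=2: TV = D_3/(r−g) = 11.0563/(0.138−0.011) = 87.0572
P₀ = 9.3710/(1+0.138)^1 + 10.9360/(1+0.138)^2 + 87.0572/(1+0.138)^2 = 83.9025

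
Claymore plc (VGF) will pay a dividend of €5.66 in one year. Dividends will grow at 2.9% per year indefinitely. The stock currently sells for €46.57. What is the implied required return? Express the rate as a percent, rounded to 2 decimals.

Rearranging the constant-growth DDM: r = D₁/P₀ + g.
r = 5.6600 / 46.57 + 0.029 = 0.12154 + 0.029 = 0.15054

15.05%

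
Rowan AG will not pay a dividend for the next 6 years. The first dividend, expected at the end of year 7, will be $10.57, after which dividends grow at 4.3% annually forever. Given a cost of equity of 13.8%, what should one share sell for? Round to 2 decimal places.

Deferred-dividend DDM. At t=6 the remaining stream is a growing perpetuity with first payment D_7 = 10.57.
V_6 = D_7/(r−g) = 10.57/(0.138−0.043) = 111.2632
P₀ = V_6/(1+r)^6 = 111.2632/(1+0.138)^6 = 51.2269

$51.23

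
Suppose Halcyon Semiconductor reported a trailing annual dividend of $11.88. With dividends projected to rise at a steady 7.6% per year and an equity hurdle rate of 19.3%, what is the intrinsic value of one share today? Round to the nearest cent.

$109.26

Gordon growth model: P₀ = D₁/(r − g). D₁ = 11.88 × (1 + 0.076) = 12.7829.
P₀ = 12.7829 / (0.193 − 0.076) = 12.7829 / 0.117 = 109.2554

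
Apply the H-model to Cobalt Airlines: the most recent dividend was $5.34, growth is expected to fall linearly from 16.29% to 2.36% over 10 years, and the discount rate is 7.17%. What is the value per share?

H-model: P₀ = D₀[(1+g_L) + H(g_S−g_L)]/(r−g_L), with H = 10/2 = 5.
P₀ = 5.34 × [(1+0.0236) + 5×(0.1629−0.0236)] / (0.0717−0.0236)
   = 5.34 × 1.7201 / 0.0481 = 190.9633

$190.96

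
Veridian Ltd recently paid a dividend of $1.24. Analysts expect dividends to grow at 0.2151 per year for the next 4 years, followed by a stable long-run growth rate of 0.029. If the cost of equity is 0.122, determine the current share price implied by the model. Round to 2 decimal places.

$24.95

Two-stage DDM. Project D₁…D_4 at 0.2151, terminal growth 0.029, discount at r = 0.122.
D_1 = 1.5067
D_2 = 1.8308
D_3 = 2.2246
D_4 = 2.7031
Terminal value at t=4: TV = D_5/(r−g) = 2.7815/(0.122−0.029) = 29.9090
P₀ = 1.5067/(1+0.122)^1 + 1.8308/(1+0.122)^2 + 2.2246/(1+0.122)^3 + 2.7031/(1+0.122)^4 + 29.9090/(1+0.122)^4 = 24.9504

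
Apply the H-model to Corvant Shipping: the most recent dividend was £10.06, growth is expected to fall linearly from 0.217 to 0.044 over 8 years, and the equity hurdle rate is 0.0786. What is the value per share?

£504.74

H-model: P₀ = D₀[(1+g_L) + H(g_S−g_L)]/(r−g_L), with H = 8/2 = 4.
P₀ = 10.06 × [(1+0.044) + 4×(0.217−0.044)] / (0.0786−0.044)
   = 10.06 × 1.7360 / 0.0346 = 504.7445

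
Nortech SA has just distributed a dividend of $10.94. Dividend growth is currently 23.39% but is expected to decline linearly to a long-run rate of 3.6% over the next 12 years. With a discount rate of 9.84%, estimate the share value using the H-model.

H-model: P₀ = D₀[(1+g_L) + H(g_S−g_L)]/(r−g_L), with H = 12/2 = 6.
P₀ = 10.94 × [(1+0.036) + 6×(0.2339−0.036)] / (0.0984−0.036)
   = 10.94 × 2.2234 / 0.0624 = 389.8076

$389.81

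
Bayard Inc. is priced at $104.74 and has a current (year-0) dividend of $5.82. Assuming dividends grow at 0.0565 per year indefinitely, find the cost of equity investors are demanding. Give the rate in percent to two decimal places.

Rearranging the constant-growth DDM: r = D₁/P₀ + g.
D₁ = 5.82 × (1 + 0.0565) = 6.1488.
r = 6.1488 / 104.74 + 0.0565 = 0.05871 + 0.0565 = 0.11521

11.52%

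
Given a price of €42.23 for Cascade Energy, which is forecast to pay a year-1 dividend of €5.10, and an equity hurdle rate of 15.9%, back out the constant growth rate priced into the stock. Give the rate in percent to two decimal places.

From P₀ = D₁/(r − g), the implied growth is g = r − D₁/P₀.
g = 0.159 − 5.10/42.23 = 0.159 − 0.12077 = 0.03823

3.82%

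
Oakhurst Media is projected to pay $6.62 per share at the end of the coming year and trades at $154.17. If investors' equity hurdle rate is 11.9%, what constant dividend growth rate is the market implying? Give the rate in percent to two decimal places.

7.61%

From P₀ = D₁/(r − g), the implied growth is g = r − D₁/P₀.
g = 0.119 − 6.62/154.17 = 0.119 − 0.04294 = 0.07606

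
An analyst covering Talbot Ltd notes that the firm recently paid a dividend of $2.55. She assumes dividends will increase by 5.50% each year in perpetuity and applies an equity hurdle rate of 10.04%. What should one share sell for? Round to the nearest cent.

Gordon growth model: P₀ = D₁/(r − g). D₁ = 2.55 × (1 + 0.055) = 2.6902.
P₀ = 2.6902 / (0.1004 − 0.055) = 2.6902 / 0.0454 = 59.2566

$59.26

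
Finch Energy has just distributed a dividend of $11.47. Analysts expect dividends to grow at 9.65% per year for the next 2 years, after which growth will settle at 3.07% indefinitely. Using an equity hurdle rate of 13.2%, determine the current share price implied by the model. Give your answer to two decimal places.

$131.37

Two-stage DDM. Project D₁…D_2 at 0.0965, terminal growth 0.0307, discount at r = 0.132.
D_1 = 12.5769
D_2 = 13.7905
Terminal value at t=2: TV = D_3/(r−g) = 14.2139/(0.132−0.0307) = 140.3148
P₀ = 12.5769/(1+0.132)^1 + 13.7905/(1+0.132)^2 + 140.3148/(1+0.132)^2 = 131.3713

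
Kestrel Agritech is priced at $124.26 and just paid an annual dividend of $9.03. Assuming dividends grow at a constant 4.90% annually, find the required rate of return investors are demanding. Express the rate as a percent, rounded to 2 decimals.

Rearranging the constant-growth DDM: r = D₁/P₀ + g.
D₁ = 9.03 × (1 + 0.049) = 9.4725.
r = 9.4725 / 124.26 + 0.049 = 0.07623 + 0.049 = 0.12523

12.52%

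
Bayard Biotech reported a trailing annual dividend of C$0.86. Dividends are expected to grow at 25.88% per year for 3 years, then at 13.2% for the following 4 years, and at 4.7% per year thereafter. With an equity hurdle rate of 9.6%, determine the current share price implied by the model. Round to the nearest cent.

Three-stage DDM. Project D₁…D_7; terminal Gordon value at t=7 with g = 0.047; discount at r = 0.096.
D_1 = 1.0826
D_2 = 1.3627
D_3 = 1.7154
D_4 = 1.9418
D_5 = 2.1982
D_6 = 2.4883
D_7 = 2.8168
TV_7 = 2.9492/(0.096−0.047) = 60.1873
P₀ = Σ Dₜ/(1+r)ᵗ + TV_7/(1+r)^7 = 40.7627

C$40.76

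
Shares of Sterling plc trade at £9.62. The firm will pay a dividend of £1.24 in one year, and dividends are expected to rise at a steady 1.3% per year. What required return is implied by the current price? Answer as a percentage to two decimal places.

Rearranging the constant-growth DDM: r = D₁/P₀ + g.
r = 1.2400 / 9.62 + 0.013 = 0.12890 + 0.013 = 0.14190

14.19%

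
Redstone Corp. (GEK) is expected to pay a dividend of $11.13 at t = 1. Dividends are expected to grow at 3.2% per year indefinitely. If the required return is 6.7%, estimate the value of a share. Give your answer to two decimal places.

$318.00

Gordon growth model: P₀ = D₁/(r − g), with D₁ = 11.13 given directly.
P₀ = 11.1300 / (0.067 − 0.032) = 11.1300 / 0.035 = 318.0000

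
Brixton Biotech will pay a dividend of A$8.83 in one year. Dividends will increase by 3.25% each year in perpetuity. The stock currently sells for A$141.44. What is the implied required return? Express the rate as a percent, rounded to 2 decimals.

9.49%

Rearranging the constant-growth DDM: r = D₁/P₀ + g.
r = 8.8300 / 141.44 + 0.0325 = 0.06243 + 0.0325 = 0.09493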